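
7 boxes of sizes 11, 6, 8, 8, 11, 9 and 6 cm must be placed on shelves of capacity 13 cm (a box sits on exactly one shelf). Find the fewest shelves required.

Total = 11 + 11 + 9 + 8 + 8 + 6 + 6 = 59 cm.
Lower bound: ⌈59/13⌉ = 5 shelves.
A packing using 6 shelves:
  shelf 1: 11 = 11
  shelf 2: 11 = 11
  shelf 3: 9 = 9
  shelf 4: 8 = 8
  shelf 5: 8 = 8
  shelf 6: 6 + 6 = 12
No arrangement into 5 shelves stays within capacity, so 6 is optimal.

6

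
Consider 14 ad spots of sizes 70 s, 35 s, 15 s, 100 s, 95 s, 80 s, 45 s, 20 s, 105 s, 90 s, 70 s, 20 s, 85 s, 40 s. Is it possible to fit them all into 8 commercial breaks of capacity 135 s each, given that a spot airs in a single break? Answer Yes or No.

A valid assignment using 8 commercial breaks:
  break 1: 105 + 20 = 125
  break 2: 100 + 35 = 135
  break 3: 95 + 40 = 135
  break 4: 90 + 45 = 135
  break 5: 85 + 20 + 15 = 120
  break 6: 80 = 80
  break 7: 70 = 70
  break 8: 70 = 70
Every load is within 135 s, so 8 commercial breaks suffice.

Yes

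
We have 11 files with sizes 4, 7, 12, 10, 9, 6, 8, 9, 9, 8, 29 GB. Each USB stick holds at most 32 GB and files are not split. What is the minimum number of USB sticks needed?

4

Total = 29 + 12 + 10 + 9 + 9 + 9 + 8 + 8 + 7 + 6 + 4 = 111 GB.
Lower bound: ⌈111/32⌉ = 4 USB sticks.
A packing using 4 USB sticks:
  USB stick 1: 29 = 29
  USB stick 2: 12 + 10 + 9 = 31
  USB stick 3: 9 + 9 + 8 + 6 = 32
  USB stick 4: 8 + 7 + 4 = 19
This matches the lower bound, so 4 is optimal.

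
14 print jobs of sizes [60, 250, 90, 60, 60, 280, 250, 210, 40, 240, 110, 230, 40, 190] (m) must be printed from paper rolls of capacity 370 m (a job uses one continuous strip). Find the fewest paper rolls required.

7

Total = 280 + 250 + 250 + 240 + 230 + 210 + 190 + 110 + 90 + 60 + 60 + 60 + 40 + 40 = 2110 m.
Lower bound: ⌈2110/370⌉ = 6 paper rolls.
Also, 7 print jobs each exceed 185 m, and no two of those can share a roll, so at least 7 paper rolls are needed.
A packing using 7 paper rolls:
  roll 1: 280 + 90 = 370
  roll 2: 250 + 110 = 360
  roll 3: 250 + 60 + 60 = 370
  roll 4: 240 + 60 + 40 = 340
  roll 5: 230 + 40 = 270
  roll 6: 210 = 210
  roll 7: 190 = 190
This matches the lower bound, so 7 is optimal.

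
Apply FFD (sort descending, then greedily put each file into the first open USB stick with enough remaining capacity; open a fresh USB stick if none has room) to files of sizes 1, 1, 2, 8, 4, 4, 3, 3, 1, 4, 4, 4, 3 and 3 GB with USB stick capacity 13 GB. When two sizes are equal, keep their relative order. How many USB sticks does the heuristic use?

4

Sorted descending: 8, 4, 4, 4, 4, 4, 3, 3, 3, 3, 2, 1, 1, 1.
  8 → USB stick 1 (new)  [load 8/13]
  4 → USB stick 1  [load 12/13]
  4 → USB stick 2 (new)  [load 4/13]
  4 → USB stick 2  [load 8/13]
  4 → USB stick 2  [load 12/13]
  4 → USB stick 3 (new)  [load 4/13]
  3 → USB stick 3  [load 7/13]
  3 → USB stick 3  [load 10/13]
  3 → USB stick 3  [load 13/13]
  3 → USB stick 4 (new)  [load 3/13]
  2 → USB stick 4  [load 5/13]
  1 → USB stick 1  [load 13/13]
  1 → USB stick 2  [load 13/13]
  1 → USB stick 4  [load 6/13]
4 USB sticks opened.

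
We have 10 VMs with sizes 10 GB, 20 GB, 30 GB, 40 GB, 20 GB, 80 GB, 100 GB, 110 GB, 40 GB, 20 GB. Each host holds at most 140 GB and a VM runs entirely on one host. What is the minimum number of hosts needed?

4

Total = 110 + 100 + 80 + 40 + 40 + 30 + 20 + 20 + 20 + 10 = 470 GB.
Lower bound: ⌈470/140⌉ = 4 hosts.
A packing using 4 hosts:
  host 1: 110 + 30 = 140
  host 2: 100 + 40 = 140
  host 3: 80 + 40 + 20 = 140
  host 4: 20 + 20 + 10 = 50
This matches the lower bound, so 4 is optimal.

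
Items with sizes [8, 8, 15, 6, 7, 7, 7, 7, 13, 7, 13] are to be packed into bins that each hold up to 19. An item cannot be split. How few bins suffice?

7

Total = 15 + 13 + 13 + 8 + 8 + 7 + 7 + 7 + 7 + 7 + 6 = 98.
Lower bound: ⌈98/19⌉ = 6 bins.
A packing using 7 bins:
  bin 1: 15 = 15
  bin 2: 13 + 6 = 19
  bin 3: 13 = 13
  bin 4: 8 + 8 = 16
  bin 5: 7 + 7 = 14
  bin 6: 7 + 7 = 14
  bin 7: 7 = 7
No arrangement into 6 bins stays within capacity, so 7 is optimal.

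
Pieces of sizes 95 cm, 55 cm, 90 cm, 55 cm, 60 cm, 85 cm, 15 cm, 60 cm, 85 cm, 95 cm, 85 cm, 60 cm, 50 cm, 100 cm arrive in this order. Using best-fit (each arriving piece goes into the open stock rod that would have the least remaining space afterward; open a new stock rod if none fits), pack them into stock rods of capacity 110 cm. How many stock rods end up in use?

  95 → stock rod 1 (new)  [load 95/110]
  55 → stock rod 2 (new)  [load 55/110]
  90 → stock rod 3 (new)  [load 90/110]
  55 → stock rod 2  [load 110/110]
  60 → stock rod 4 (new)  [load 60/110]
  85 → stock rod 5 (new)  [load 85/110]
  15 → stock rod 1  [load 110/110]
  60 → stock rod 6 (new)  [load 60/110]
  85 → stock rod 7 (new)  [load 85/110]
  95 → stock rod 8 (new)  [load 95/110]
  85 → stock rod 9 (new)  [load 85/110]
  60 → stock rod 10 (new)  [load 60/110]
  50 → stock rod 4  [load 110/110]
  100 → stock rod 11 (new)  [load 100/110]
11 stock rods opened.

11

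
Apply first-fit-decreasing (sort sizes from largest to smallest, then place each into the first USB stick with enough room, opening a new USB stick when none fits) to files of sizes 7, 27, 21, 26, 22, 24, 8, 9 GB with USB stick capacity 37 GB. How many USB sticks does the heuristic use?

5

Sorted descending: 27, 26, 24, 22, 21, 9, 8, 7.
  27 → USB stick 1 (new)  [load 27/37]
  26 → USB stick 2 (new)  [load 26/37]
  24 → USB stick 3 (new)  [load 24/37]
  22 → USB stick 4 (new)  [load 22/37]
  21 → USB stick 5 (new)  [load 21/37]
  9 → USB stick 1  [load 36/37]
  8 → USB stick 2  [load 34/37]
  7 → USB stick 3  [load 31/37]
5 USB sticks opened.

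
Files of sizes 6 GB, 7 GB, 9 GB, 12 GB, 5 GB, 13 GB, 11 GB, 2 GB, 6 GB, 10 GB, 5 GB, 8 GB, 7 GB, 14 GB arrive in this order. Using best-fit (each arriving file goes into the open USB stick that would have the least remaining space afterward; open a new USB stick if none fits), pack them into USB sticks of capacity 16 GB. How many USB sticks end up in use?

  6 → USB stick 1 (new)  [load 6/16]
  7 → USB stick 1  [load 13/16]
  9 → USB stick 2 (new)  [load 9/16]
  12 → USB stick 3 (new)  [load 12/16]
  5 → USB stick 2  [load 14/16]
  13 → USB stick 4 (new)  [load 13/16]
  11 → USB stick 5 (new)  [load 11/16]
  2 → USB stick 2  [load 16/16]
  6 → USB stick 6 (new)  [load 6/16]
  10 → USB stick 6  [load 16/16]
  5 → USB stick 5  [load 16/16]
  8 → USB stick 7 (new)  [load 8/16]
  7 → USB stick 7  [load 15/16]
  14 → USB stick 8 (new)  [load 14/16]
8 USB sticks opened.

8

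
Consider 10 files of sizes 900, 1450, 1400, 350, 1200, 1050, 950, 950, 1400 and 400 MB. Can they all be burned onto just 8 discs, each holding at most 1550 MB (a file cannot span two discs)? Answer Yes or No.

Yes

A valid assignment using 8 discs:
  disc 1: 1450 = 1450
  disc 2: 1400 = 1400
  disc 3: 1400 = 1400
  disc 4: 1200 + 350 = 1550
  disc 5: 1050 + 400 = 1450
  disc 6: 950 = 950
  disc 7: 950 = 950
  disc 8: 900 = 900
Every load is within 1550 MB, so 8 discs suffice.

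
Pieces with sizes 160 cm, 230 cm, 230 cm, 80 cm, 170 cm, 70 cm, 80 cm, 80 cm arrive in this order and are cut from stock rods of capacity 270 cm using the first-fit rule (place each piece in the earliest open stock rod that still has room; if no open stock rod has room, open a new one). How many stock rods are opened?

  160 → stock rod 1 (new)  [load 160/270]
  230 → stock rod 2 (new)  [load 230/270]
  230 → stock rod 3 (new)  [load 230/270]
  80 → stock rod 1  [load 240/270]
  170 → stock rod 4 (new)  [load 170/270]
  70 → stock rod 4  [load 240/270]
  80 → stock rod 5 (new)  [load 80/270]
  80 → stock rod 5  [load 160/270]
5 stock rods opened.

5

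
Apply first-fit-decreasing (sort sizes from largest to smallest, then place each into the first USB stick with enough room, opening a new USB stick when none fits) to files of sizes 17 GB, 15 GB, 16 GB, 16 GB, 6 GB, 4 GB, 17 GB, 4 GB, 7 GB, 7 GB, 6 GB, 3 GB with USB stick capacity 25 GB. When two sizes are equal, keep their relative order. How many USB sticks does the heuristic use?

5

Sorted descending: 17, 17, 16, 16, 15, 7, 7, 6, 6, 4, 4, 3.
  17 → USB stick 1 (new)  [load 17/25]
  17 → USB stick 2 (new)  [load 17/25]
  16 → USB stick 3 (new)  [load 16/25]
  16 → USB stick 4 (new)  [load 16/25]
  15 → USB stick 5 (new)  [load 15/25]
  7 → USB stick 1  [load 24/25]
  7 → USB stick 2  [load 24/25]
  6 → USB stick 3  [load 22/25]
  6 → USB stick 4  [load 22/25]
  4 → USB stick 5  [load 19/25]
  4 → USB stick 5  [load 23/25]
  3 → USB stick 3  [load 25/25]
5 USB sticks opened.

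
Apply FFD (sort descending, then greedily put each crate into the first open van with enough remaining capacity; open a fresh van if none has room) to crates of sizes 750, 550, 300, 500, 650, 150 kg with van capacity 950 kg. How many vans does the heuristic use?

Sorted descending: 750, 650, 550, 500, 300, 150.
  750 → van 1 (new)  [load 750/950]
  650 → van 2 (new)  [load 650/950]
  550 → van 3 (new)  [load 550/950]
  500 → van 4 (new)  [load 500/950]
  300 → van 2  [load 950/950]
  150 → van 1  [load 900/950]
4 vans opened.

4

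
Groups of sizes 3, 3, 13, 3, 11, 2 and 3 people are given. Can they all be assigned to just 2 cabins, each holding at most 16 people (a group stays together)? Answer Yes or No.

No

Total = 38 people; ⌈38/16⌉ = 3.
At least 3 cabins are required, but only 2 are allowed.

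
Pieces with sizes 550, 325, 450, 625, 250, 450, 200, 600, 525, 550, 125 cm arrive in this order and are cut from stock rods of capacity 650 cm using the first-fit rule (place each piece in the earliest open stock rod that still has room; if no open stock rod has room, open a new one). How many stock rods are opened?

  550 → stock rod 1 (new)  [load 550/650]
  325 → stock rod 2 (new)  [load 325/650]
  450 → stock rod 3 (new)  [load 450/650]
  625 → stock rod 4 (new)  [load 625/650]
  250 → stock rod 2  [load 575/650]
  450 → stock rod 5 (new)  [load 450/650]
  200 → stock rod 3  [load 650/650]
  600 → stock rod 6 (new)  [load 600/650]
  525 → stock rod 7 (new)  [load 525/650]
  550 → stock rod 8 (new)  [load 550/650]
  125 → stock rod 5  [load 575/650]
8 stock rods opened.

8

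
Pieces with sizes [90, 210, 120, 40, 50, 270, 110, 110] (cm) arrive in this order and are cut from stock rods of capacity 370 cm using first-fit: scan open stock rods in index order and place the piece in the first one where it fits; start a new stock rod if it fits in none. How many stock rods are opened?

  90 → stock rod 1 (new)  [load 90/370]
  210 → stock rod 1  [load 300/370]
  120 → stock rod 2 (new)  [load 120/370]
  40 → stock rod 1  [load 340/370]
  50 → stock rod 2  [load 170/370]
  270 → stock rod 3 (new)  [load 270/370]
  110 → stock rod 2  [load 280/370]
  110 → stock rod 4 (new)  [load 110/370]
4 stock rods opened.

4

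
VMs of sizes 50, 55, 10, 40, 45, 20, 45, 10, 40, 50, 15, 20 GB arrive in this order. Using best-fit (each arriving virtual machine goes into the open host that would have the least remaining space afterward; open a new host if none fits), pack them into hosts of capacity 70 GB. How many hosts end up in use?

7

  50 → host 1 (new)  [load 50/70]
  55 → host 2 (new)  [load 55/70]
  10 → host 2  [load 65/70]
  40 → host 3 (new)  [load 40/70]
  45 → host 4 (new)  [load 45/70]
  20 → host 1  [load 70/70]
  45 → host 5 (new)  [load 45/70]
  10 → host 4  [load 55/70]
  40 → host 6 (new)  [load 40/70]
  50 → host 7 (new)  [load 50/70]
  15 → host 4  [load 70/70]
  20 → host 7  [load 70/70]
7 hosts opened.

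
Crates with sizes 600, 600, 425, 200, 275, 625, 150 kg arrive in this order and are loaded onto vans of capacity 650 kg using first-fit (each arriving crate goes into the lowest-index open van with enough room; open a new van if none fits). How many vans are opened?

5

  600 → van 1 (new)  [load 600/650]
  600 → van 2 (new)  [load 600/650]
  425 → van 3 (new)  [load 425/650]
  200 → van 3  [load 625/650]
  275 → van 4 (new)  [load 275/650]
  625 → van 5 (new)  [load 625/650]
  150 → van 4  [load 425/650]
5 vans opened.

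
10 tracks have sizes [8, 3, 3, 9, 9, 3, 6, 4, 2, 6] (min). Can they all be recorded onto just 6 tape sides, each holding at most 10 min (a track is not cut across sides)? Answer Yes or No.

A valid assignment using 6 tape sides:
  side 1: 9 = 9
  side 2: 9 = 9
  side 3: 8 + 2 = 10
  side 4: 6 + 4 = 10
  side 5: 6 + 3 = 9
  side 6: 3 + 3 = 6
Every load is within 10 min, so 6 tape sides suffice.

Yes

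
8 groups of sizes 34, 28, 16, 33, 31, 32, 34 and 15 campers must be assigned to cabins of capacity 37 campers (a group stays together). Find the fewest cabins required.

7

Total = 34 + 34 + 33 + 32 + 31 + 28 + 16 + 15 = 223 campers.
Lower bound: ⌈223/37⌉ = 7 cabins.
A packing using 7 cabins:
  cabin 1: 34 = 34
  cabin 2: 34 = 34
  cabin 3: 33 = 33
  cabin 4: 32 = 32
  cabin 5: 31 = 31
  cabin 6: 28 = 28
  cabin 7: 16 + 15 = 31
This matches the lower bound, so 7 is optimal.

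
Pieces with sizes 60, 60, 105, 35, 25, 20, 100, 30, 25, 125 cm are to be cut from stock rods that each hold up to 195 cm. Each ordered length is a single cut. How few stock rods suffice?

3

Total = 125 + 105 + 100 + 60 + 60 + 35 + 30 + 25 + 25 + 20 = 585 cm.
Lower bound: ⌈585/195⌉ = 3 stock rods.
A packing using 3 stock rods:
  stock rod 1: 125 + 25 + 25 + 20 = 195
  stock rod 2: 105 + 60 + 30 = 195
  stock rod 3: 100 + 60 + 35 = 195
This matches the lower bound, so 3 is optimal.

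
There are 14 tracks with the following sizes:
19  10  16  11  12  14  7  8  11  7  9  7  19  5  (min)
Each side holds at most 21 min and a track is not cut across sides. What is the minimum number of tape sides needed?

8

Total = 19 + 19 + 16 + 14 + 12 + 11 + 11 + 10 + 9 + 8 + 7 + 7 + 7 + 5 = 155 min.
Lower bound: ⌈155/21⌉ = 8 tape sides.
A packing using 8 tape sides:
  side 1: 19 = 19
  side 2: 19 = 19
  side 3: 16 + 5 = 21
  side 4: 14 + 7 = 21
  side 5: 12 + 9 = 21
  side 6: 11 + 10 = 21
  side 7: 11 + 8 = 19
  side 8: 7 + 7 = 14
This matches the lower bound, so 8 is optimal.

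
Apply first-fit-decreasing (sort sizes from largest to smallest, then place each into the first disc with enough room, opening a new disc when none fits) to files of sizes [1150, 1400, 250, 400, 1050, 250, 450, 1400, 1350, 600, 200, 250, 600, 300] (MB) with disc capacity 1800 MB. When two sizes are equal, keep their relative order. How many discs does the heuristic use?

Sorted descending: 1400, 1400, 1350, 1150, 1050, 600, 600, 450, 400, 300, 250, 250, 250, 200.
  1400 → disc 1 (new)  [load 1400/1800]
  1400 → disc 2 (new)  [load 1400/1800]
  1350 → disc 3 (new)  [load 1350/1800]
  1150 → disc 4 (new)  [load 1150/1800]
  1050 → disc 5 (new)  [load 1050/1800]
  600 → disc 4  [load 1750/1800]
  600 → disc 5  [load 1650/1800]
  450 → disc 3  [load 1800/1800]
  400 → disc 1  [load 1800/1800]
  300 → disc 2  [load 1700/1800]
  250 → disc 6 (new)  [load 250/1800]
  250 → disc 6  [load 500/1800]
  250 → disc 6  [load 750/1800]
  200 → disc 6  [load 950/1800]
6 discs opened.

6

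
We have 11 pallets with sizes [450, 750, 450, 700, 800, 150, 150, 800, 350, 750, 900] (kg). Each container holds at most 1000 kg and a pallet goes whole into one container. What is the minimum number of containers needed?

Total = 900 + 800 + 800 + 750 + 750 + 700 + 450 + 450 + 350 + 150 + 150 = 6250 kg.
Lower bound: ⌈6250/1000⌉ = 7 containers.
A packing using 8 containers:
  container 1: 900 = 900
  container 2: 800 + 150 = 950
  container 3: 800 + 150 = 950
  container 4: 750 = 750
  container 5: 750 = 750
  container 6: 700 = 700
  container 7: 450 + 450 = 900
  container 8: 350 = 350
No arrangement into 7 containers stays within capacity, so 8 is optimal.

8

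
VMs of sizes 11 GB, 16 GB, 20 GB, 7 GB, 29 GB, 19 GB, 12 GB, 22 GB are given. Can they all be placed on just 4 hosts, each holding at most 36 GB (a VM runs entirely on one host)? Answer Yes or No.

A valid assignment using 4 hosts:
  host 1: 29 + 7 = 36
  host 2: 22 + 12 = 34
  host 3: 20 + 16 = 36
  host 4: 19 + 11 = 30
Every load is within 36 GB, so 4 hosts suffice.

Yes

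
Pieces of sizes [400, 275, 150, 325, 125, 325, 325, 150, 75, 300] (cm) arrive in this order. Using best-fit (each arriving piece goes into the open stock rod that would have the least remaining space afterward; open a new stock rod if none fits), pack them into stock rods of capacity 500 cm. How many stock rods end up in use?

  400 → stock rod 1 (new)  [load 400/500]
  275 → stock rod 2 (new)  [load 275/500]
  150 → stock rod 2  [load 425/500]
  325 → stock rod 3 (new)  [load 325/500]
  125 → stock rod 3  [load 450/500]
  325 → stock rod 4 (new)  [load 325/500]
  325 → stock rod 5 (new)  [load 325/500]
  150 → stock rod 4  [load 475/500]
  75 → stock rod 2  [load 500/500]
  300 → stock rod 6 (new)  [load 300/500]
6 stock rods opened.

6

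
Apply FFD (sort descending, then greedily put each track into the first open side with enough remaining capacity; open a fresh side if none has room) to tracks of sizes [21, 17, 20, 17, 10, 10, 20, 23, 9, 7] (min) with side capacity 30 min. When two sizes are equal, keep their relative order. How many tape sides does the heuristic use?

Sorted descending: 23, 21, 20, 20, 17, 17, 10, 10, 9, 7.
  23 → side 1 (new)  [load 23/30]
  21 → side 2 (new)  [load 21/30]
  20 → side 3 (new)  [load 20/30]
  20 → side 4 (new)  [load 20/30]
  17 → side 5 (new)  [load 17/30]
  17 → side 6 (new)  [load 17/30]
  10 → side 3  [load 30/30]
  10 → side 4  [load 30/30]
  9 → side 2  [load 30/30]
  7 → side 1  [load 30/30]
6 tape sides opened.

6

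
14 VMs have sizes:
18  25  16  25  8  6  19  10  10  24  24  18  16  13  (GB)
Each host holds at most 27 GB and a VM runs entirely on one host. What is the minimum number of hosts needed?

10

Total = 25 + 25 + 24 + 24 + 19 + 18 + 18 + 16 + 16 + 13 + 10 + 10 + 8 + 6 = 232 GB.
Lower bound: ⌈232/27⌉ = 9 hosts.
A packing using 10 hosts:
  host 1: 25 = 25
  host 2: 25 = 25
  host 3: 24 = 24
  host 4: 24 = 24
  host 5: 19 + 8 = 27
  host 6: 18 + 6 = 24
  host 7: 18 = 18
  host 8: 16 + 10 = 26
  host 9: 16 + 10 = 26
  host 10: 13 = 13
No arrangement into 9 hosts stays within capacity, so 10 is optimal.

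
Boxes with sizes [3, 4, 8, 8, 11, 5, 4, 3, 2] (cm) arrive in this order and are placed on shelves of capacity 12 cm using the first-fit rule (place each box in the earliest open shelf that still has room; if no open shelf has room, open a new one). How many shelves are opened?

  3 → shelf 1 (new)  [load 3/12]
  4 → shelf 1  [load 7/12]
  8 → shelf 2 (new)  [load 8/12]
  8 → shelf 3 (new)  [load 8/12]
  11 → shelf 4 (new)  [load 11/12]
  5 → shelf 1  [load 12/12]
  4 → shelf 2  [load 12/12]
  3 → shelf 3  [load 11/12]
  2 → shelf 5 (new)  [load 2/12]
5 shelves opened.

5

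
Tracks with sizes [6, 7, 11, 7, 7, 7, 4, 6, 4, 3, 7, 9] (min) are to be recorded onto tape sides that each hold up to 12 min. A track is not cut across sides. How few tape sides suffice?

8

Total = 11 + 9 + 7 + 7 + 7 + 7 + 7 + 6 + 6 + 4 + 4 + 3 = 78 min.
Lower bound: ⌈78/12⌉ = 7 tape sides.
A packing using 8 tape sides:
  side 1: 11 = 11
  side 2: 9 + 3 = 12
  side 3: 7 + 4 = 11
  side 4: 7 + 4 = 11
  side 5: 7 = 7
  side 6: 7 = 7
  side 7: 7 = 7
  side 8: 6 + 6 = 12
No arrangement into 7 tape sides stays within capacity, so 8 is optimal.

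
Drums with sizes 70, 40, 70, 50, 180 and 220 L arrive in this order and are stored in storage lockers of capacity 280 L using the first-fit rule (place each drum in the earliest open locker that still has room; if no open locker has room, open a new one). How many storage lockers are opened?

  70 → locker 1 (new)  [load 70/280]
  40 → locker 1  [load 110/280]
  70 → locker 1  [load 180/280]
  50 → locker 1  [load 230/280]
  180 → locker 2 (new)  [load 180/280]
  220 → locker 3 (new)  [load 220/280]
3 storage lockers opened.

3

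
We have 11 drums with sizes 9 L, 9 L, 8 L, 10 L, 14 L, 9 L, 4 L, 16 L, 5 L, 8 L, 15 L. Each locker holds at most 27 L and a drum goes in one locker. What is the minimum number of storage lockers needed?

4

Total = 16 + 15 + 14 + 10 + 9 + 9 + 9 + 8 + 8 + 5 + 4 = 107 L.
Lower bound: ⌈107/27⌉ = 4 storage lockers.
A packing using 4 storage lockers:
  locker 1: 16 + 10 = 26
  locker 2: 15 + 8 + 4 = 27
  locker 3: 14 + 8 + 5 = 27
  locker 4: 9 + 9 + 9 = 27
This matches the lower bound, so 4 is optimal.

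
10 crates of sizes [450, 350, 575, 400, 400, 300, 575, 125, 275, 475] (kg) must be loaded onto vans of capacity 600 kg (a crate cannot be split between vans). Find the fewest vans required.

8

Total = 575 + 575 + 475 + 450 + 400 + 400 + 350 + 300 + 275 + 125 = 3925 kg.
Lower bound: ⌈3925/600⌉ = 7 vans.
A packing using 8 vans:
  van 1: 575 = 575
  van 2: 575 = 575
  van 3: 475 + 125 = 600
  van 4: 450 = 450
  van 5: 400 = 400
  van 6: 400 = 400
  van 7: 350 = 350
  van 8: 300 + 275 = 575
No arrangement into 7 vans stays within capacity, so 8 is optimal.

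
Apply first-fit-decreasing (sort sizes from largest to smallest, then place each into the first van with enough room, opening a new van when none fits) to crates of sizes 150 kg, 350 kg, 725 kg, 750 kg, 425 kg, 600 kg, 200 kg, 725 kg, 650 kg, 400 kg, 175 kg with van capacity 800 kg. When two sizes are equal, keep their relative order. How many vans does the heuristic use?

7

Sorted descending: 750, 725, 725, 650, 600, 425, 400, 350, 200, 175, 150.
  750 → van 1 (new)  [load 750/800]
  725 → van 2 (new)  [load 725/800]
  725 → van 3 (new)  [load 725/800]
  650 → van 4 (new)  [load 650/800]
  600 → van 5 (new)  [load 600/800]
  425 → van 6 (new)  [load 425/800]
  400 → van 7 (new)  [load 400/800]
  350 → van 6  [load 775/800]
  200 → van 5  [load 800/800]
  175 → van 7  [load 575/800]
  150 → van 4  [load 800/800]
7 vans opened.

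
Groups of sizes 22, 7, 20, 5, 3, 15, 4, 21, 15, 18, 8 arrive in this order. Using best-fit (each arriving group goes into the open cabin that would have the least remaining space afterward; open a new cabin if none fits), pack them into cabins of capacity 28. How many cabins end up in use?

6

  22 → cabin 1 (new)  [load 22/28]
  7 → cabin 2 (new)  [load 7/28]
  20 → cabin 2  [load 27/28]
  5 → cabin 1  [load 27/28]
  3 → cabin 3 (new)  [load 3/28]
  15 → cabin 3  [load 18/28]
  4 → cabin 3  [load 22/28]
  21 → cabin 4 (new)  [load 21/28]
  15 → cabin 5 (new)  [load 15/28]
  18 → cabin 6 (new)  [load 18/28]
  8 → cabin 6  [load 26/28]
6 cabins opened.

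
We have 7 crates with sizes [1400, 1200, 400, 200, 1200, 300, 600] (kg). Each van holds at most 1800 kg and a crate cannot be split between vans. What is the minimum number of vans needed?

3

Total = 1400 + 1200 + 1200 + 600 + 400 + 300 + 200 = 5300 kg.
Lower bound: ⌈5300/1800⌉ = 3 vans.
A packing using 3 vans:
  van 1: 1400 + 400 = 1800
  van 2: 1200 + 600 = 1800
  van 3: 1200 + 300 + 200 = 1700
This matches the lower bound, so 3 is optimal.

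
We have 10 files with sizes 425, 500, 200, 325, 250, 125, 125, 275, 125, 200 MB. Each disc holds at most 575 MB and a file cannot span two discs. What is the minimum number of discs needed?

Total = 500 + 425 + 325 + 275 + 250 + 200 + 200 + 125 + 125 + 125 = 2550 MB.
Lower bound: ⌈2550/575⌉ = 5 discs.
A packing using 5 discs:
  disc 1: 500 = 500
  disc 2: 425 + 125 = 550
  disc 3: 325 + 250 = 575
  disc 4: 275 + 200 = 475
  disc 5: 200 + 125 + 125 = 450
This matches the lower bound, so 5 is optimal.

5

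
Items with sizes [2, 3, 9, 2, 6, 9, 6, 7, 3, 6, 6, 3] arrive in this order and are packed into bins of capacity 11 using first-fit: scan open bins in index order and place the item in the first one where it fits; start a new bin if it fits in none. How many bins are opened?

8

  2 → bin 1 (new)  [load 2/11]
  3 → bin 1  [load 5/11]
  9 → bin 2 (new)  [load 9/11]
  2 → bin 1  [load 7/11]
  6 → bin 3 (new)  [load 6/11]
  9 → bin 4 (new)  [load 9/11]
  6 → bin 5 (new)  [load 6/11]
  7 → bin 6 (new)  [load 7/11]
  3 → bin 1  [load 10/11]
  6 → bin 7 (new)  [load 6/11]
  6 → bin 8 (new)  [load 6/11]
  3 → bin 3  [load 9/11]
8 bins opened.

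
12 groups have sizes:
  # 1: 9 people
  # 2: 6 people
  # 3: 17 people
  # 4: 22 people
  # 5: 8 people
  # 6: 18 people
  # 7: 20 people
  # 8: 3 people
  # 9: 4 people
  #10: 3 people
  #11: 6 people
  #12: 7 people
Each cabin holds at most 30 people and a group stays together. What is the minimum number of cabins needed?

Total = 22 + 20 + 18 + 17 + 9 + 8 + 7 + 6 + 6 + 4 + 3 + 3 = 123 people.
Lower bound: ⌈123/30⌉ = 5 cabins.
A packing using 5 cabins:
  cabin 1: 22 + 8 = 30
  cabin 2: 20 + 9 = 29
  cabin 3: 18 + 7 + 4 = 29
  cabin 4: 17 + 6 + 6 = 29
  cabin 5: 3 + 3 = 6
This matches the lower bound, so 5 is optimal.

5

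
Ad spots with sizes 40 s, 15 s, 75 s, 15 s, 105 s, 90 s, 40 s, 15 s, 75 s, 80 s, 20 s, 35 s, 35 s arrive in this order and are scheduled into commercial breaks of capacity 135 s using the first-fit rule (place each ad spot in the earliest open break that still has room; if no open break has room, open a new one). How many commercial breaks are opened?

  40 → break 1 (new)  [load 40/135]
  15 → break 1  [load 55/135]
  75 → break 1  [load 130/135]
  15 → break 2 (new)  [load 15/135]
  105 → break 2  [load 120/135]
  90 → break 3 (new)  [load 90/135]
  40 → break 3  [load 130/135]
  15 → break 2  [load 135/135]
  75 → break 4 (new)  [load 75/135]
  80 → break 5 (new)  [load 80/135]
  20 → break 4  [load 95/135]
  35 → break 4  [load 130/135]
  35 → break 5  [load 115/135]
5 commercial breaks opened.

5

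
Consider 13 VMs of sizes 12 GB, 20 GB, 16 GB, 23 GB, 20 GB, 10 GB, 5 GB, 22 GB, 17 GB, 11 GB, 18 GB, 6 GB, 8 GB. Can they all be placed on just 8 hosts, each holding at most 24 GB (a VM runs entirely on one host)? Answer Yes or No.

No

Total = 188 GB; ⌈188/24⌉ = 8.
The bound of 8 does not rule out 8, but exhaustive search shows no assignment into 8 hosts of capacity 24 GB exists — the minimum is 9.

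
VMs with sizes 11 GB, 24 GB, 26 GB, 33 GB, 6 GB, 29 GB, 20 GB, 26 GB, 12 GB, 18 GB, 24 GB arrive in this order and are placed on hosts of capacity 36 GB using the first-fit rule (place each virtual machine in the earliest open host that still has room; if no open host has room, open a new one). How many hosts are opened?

8

  11 → host 1 (new)  [load 11/36]
  24 → host 1  [load 35/36]
  26 → host 2 (new)  [load 26/36]
  33 → host 3 (new)  [load 33/36]
  6 → host 2  [load 32/36]
  29 → host 4 (new)  [load 29/36]
  20 → host 5 (new)  [load 20/36]
  26 → host 6 (new)  [load 26/36]
  12 → host 5  [load 32/36]
  18 → host 7 (new)  [load 18/36]
  24 → host 8 (new)  [load 24/36]
8 hosts opened.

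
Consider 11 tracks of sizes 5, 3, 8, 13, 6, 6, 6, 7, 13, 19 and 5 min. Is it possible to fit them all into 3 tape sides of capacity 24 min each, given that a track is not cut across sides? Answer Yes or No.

No

Total = 91 min; ⌈91/24⌉ = 4.
At least 4 tape sides are required, but only 3 are allowed.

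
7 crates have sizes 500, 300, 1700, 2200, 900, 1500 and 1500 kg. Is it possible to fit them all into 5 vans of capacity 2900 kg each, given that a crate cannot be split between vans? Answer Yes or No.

Yes

A valid assignment using 4 vans:
  van 1: 2200 + 500 = 2700
  van 2: 1700 + 900 + 300 = 2900
  van 3: 1500 = 1500
  van 4: 1500 = 1500
That uses only 4 ≤ 5, so 5 vans are enough.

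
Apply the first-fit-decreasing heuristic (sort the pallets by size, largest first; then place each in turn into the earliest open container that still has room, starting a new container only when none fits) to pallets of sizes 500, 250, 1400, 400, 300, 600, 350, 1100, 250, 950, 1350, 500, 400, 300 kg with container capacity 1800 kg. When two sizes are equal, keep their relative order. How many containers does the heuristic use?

Sorted descending: 1400, 1350, 1100, 950, 600, 500, 500, 400, 400, 350, 300, 300, 250, 250.
  1400 → container 1 (new)  [load 1400/1800]
  1350 → container 2 (new)  [load 1350/1800]
  1100 → container 3 (new)  [load 1100/1800]
  950 → container 4 (new)  [load 950/1800]
  600 → container 3  [load 1700/1800]
  500 → container 4  [load 1450/1800]
  500 → container 5 (new)  [load 500/1800]
  400 → container 1  [load 1800/1800]
  400 → container 2  [load 1750/1800]
  350 → container 4  [load 1800/1800]
  300 → container 5  [load 800/1800]
  300 → container 5  [load 1100/1800]
  250 → container 5  [load 1350/1800]
  250 → container 5  [load 1600/1800]
5 containers opened.

5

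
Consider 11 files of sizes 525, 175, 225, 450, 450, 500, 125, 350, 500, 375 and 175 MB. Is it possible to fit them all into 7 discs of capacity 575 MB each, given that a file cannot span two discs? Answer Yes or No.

No

Total = 3850 MB; ⌈3850/575⌉ = 7.
The bound of 7 does not rule out 7, but exhaustive search shows no assignment into 7 discs of capacity 575 MB exists — the minimum is 8.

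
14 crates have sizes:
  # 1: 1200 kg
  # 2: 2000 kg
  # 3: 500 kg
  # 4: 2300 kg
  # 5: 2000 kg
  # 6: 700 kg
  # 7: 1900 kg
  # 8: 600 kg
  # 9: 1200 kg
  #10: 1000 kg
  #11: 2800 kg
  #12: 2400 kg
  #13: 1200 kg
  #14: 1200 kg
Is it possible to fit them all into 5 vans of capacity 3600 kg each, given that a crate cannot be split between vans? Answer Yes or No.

Total = 21000 kg; ⌈21000/3600⌉ = 6.
At least 6 vans are required, but only 5 are allowed.

No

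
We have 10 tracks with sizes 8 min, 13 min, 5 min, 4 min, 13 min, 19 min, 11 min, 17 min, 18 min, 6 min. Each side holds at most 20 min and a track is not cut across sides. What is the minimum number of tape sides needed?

7

Total = 19 + 18 + 17 + 13 + 13 + 11 + 8 + 6 + 5 + 4 = 114 min.
Lower bound: ⌈114/20⌉ = 6 tape sides.
A packing using 7 tape sides:
  side 1: 19 = 19
  side 2: 18 = 18
  side 3: 17 = 17
  side 4: 13 + 6 = 19
  side 5: 13 + 5 = 18
  side 6: 11 + 8 = 19
  side 7: 4 = 4
No arrangement into 6 tape sides stays within capacity, so 7 is optimal.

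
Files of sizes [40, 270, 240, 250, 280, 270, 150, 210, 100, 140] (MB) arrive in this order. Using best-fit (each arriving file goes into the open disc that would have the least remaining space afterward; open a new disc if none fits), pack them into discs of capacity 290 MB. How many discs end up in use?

8

  40 → disc 1 (new)  [load 40/290]
  270 → disc 2 (new)  [load 270/290]
  240 → disc 1  [load 280/290]
  250 → disc 3 (new)  [load 250/290]
  280 → disc 4 (new)  [load 280/290]
  270 → disc 5 (new)  [load 270/290]
  150 → disc 6 (new)  [load 150/290]
  210 → disc 7 (new)  [load 210/290]
  100 → disc 6  [load 250/290]
  140 → disc 8 (new)  [load 140/290]
8 discs opened.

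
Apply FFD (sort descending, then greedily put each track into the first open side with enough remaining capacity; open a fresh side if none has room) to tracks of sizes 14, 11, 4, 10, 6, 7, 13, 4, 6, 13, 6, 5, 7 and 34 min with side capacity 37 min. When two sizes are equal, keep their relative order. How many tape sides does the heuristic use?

4

Sorted descending: 34, 14, 13, 13, 11, 10, 7, 7, 6, 6, 6, 5, 4, 4.
  34 → side 1 (new)  [load 34/37]
  14 → side 2 (new)  [load 14/37]
  13 → side 2  [load 27/37]
  13 → side 3 (new)  [load 13/37]
  11 → side 3  [load 24/37]
  10 → side 2  [load 37/37]
  7 → side 3  [load 31/37]
  7 → side 4 (new)  [load 7/37]
  6 → side 3  [load 37/37]
  6 → side 4  [load 13/37]
  6 → side 4  [load 19/37]
  5 → side 4  [load 24/37]
  4 → side 4  [load 28/37]
  4 → side 4  [load 32/37]
4 tape sides opened.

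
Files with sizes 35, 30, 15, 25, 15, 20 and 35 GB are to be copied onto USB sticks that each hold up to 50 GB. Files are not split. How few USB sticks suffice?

4

Total = 35 + 35 + 30 + 25 + 20 + 15 + 15 = 175 GB.
Lower bound: ⌈175/50⌉ = 4 USB sticks.
A packing using 4 USB sticks:
  USB stick 1: 35 + 15 = 50
  USB stick 2: 35 + 15 = 50
  USB stick 3: 30 + 20 = 50
  USB stick 4: 25 = 25
This matches the lower bound, so 4 is optimal.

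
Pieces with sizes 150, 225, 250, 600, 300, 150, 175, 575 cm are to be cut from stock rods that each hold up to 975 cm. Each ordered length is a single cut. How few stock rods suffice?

Total = 600 + 575 + 300 + 250 + 225 + 175 + 150 + 150 = 2425 cm.
Lower bound: ⌈2425/975⌉ = 3 stock rods.
A packing using 3 stock rods:
  stock rod 1: 600 + 300 = 900
  stock rod 2: 575 + 250 + 150 = 975
  stock rod 3: 225 + 175 + 150 = 550
This matches the lower bound, so 3 is optimal.

3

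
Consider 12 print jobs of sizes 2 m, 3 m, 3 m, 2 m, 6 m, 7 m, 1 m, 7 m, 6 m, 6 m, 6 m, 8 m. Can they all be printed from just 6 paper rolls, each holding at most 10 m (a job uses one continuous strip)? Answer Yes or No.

No

Total = 57 m; ⌈57/10⌉ = 6.
7 print jobs each exceed half the capacity and cannot share a roll, forcing at least 7 paper rolls.
At least 7 paper rolls are required, but only 6 are allowed.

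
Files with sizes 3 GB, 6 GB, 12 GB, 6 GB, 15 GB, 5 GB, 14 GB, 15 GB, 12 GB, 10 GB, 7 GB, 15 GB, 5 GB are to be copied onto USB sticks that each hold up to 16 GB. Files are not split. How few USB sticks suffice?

Total = 15 + 15 + 15 + 14 + 12 + 12 + 10 + 7 + 6 + 6 + 5 + 5 + 3 = 125 GB.
Lower bound: ⌈125/16⌉ = 8 USB sticks.
A packing using 9 USB sticks:
  USB stick 1: 15 = 15
  USB stick 2: 15 = 15
  USB stick 3: 15 = 15
  USB stick 4: 14 = 14
  USB stick 5: 12 + 3 = 15
  USB stick 6: 12 = 12
  USB stick 7: 10 + 6 = 16
  USB stick 8: 7 + 6 = 13
  USB stick 9: 5 + 5 = 10
No arrangement into 8 USB sticks stays within capacity, so 9 is optimal.

9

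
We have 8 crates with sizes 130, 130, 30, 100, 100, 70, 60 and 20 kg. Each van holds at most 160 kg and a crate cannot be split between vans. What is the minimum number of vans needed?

5

Total = 130 + 130 + 100 + 100 + 70 + 60 + 30 + 20 = 640 kg.
Lower bound: ⌈640/160⌉ = 4 vans.
A packing using 5 vans:
  van 1: 130 + 30 = 160
  van 2: 130 + 20 = 150
  van 3: 100 + 60 = 160
  van 4: 100 = 100
  van 5: 70 = 70
No arrangement into 4 vans stays within capacity, so 5 is optimal.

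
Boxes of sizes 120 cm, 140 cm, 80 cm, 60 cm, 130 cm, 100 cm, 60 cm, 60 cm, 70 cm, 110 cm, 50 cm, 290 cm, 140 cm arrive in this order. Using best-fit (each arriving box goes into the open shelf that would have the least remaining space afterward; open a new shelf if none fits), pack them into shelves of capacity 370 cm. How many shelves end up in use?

5

  120 → shelf 1 (new)  [load 120/370]
  140 → shelf 1  [load 260/370]
  80 → shelf 1  [load 340/370]
  60 → shelf 2 (new)  [load 60/370]
  130 → shelf 2  [load 190/370]
  100 → shelf 2  [load 290/370]
  60 → shelf 2  [load 350/370]
  60 → shelf 3 (new)  [load 60/370]
  70 → shelf 3  [load 130/370]
  110 → shelf 3  [load 240/370]
  50 → shelf 3  [load 290/370]
  290 → shelf 4 (new)  [load 290/370]
  140 → shelf 5 (new)  [load 140/370]
5 shelves opened.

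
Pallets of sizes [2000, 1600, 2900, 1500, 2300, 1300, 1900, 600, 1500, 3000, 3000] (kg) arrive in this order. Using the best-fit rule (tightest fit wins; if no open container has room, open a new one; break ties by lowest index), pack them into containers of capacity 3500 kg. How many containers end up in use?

  2000 → container 1 (new)  [load 2000/3500]
  1600 → container 2 (new)  [load 1600/3500]
  2900 → container 3 (new)  [load 2900/3500]
  1500 → container 1  [load 3500/3500]
  2300 → container 4 (new)  [load 2300/3500]
  1300 → container 2  [load 2900/3500]
  1900 → container 5 (new)  [load 1900/3500]
  600 → container 2  [load 3500/3500]
  1500 → container 5  [load 3400/3500]
  3000 → container 6 (new)  [load 3000/3500]
  3000 → container 7 (new)  [load 3000/3500]
7 containers opened.

7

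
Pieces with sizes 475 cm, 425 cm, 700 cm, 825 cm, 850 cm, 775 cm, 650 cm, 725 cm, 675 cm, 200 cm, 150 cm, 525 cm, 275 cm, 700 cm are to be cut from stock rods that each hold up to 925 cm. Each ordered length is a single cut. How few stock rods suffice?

Total = 850 + 825 + 775 + 725 + 700 + 700 + 675 + 650 + 525 + 475 + 425 + 275 + 200 + 150 = 7950 cm.
Lower bound: ⌈7950/925⌉ = 9 stock rods.
Also, 10 pieces each exceed 925/2 cm, and no two of those can share a stock rod, so at least 10 stock rods are needed.
A packing using 10 stock rods:
  stock rod 1: 850 = 850
  stock rod 2: 825 = 825
  stock rod 3: 775 + 150 = 925
  stock rod 4: 725 + 200 = 925
  stock rod 5: 700 = 700
  stock rod 6: 700 = 700
  stock rod 7: 675 = 675
  stock rod 8: 650 + 275 = 925
  stock rod 9: 525 = 525
  stock rod 10: 475 + 425 = 900
This matches the lower bound, so 10 is optimal.

10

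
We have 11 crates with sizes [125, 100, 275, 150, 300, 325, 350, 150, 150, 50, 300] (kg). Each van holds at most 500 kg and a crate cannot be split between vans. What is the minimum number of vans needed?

Total = 350 + 325 + 300 + 300 + 275 + 150 + 150 + 150 + 125 + 100 + 50 = 2275 kg.
Lower bound: ⌈2275/500⌉ = 5 vans.
A packing using 5 vans:
  van 1: 350 + 150 = 500
  van 2: 325 + 150 = 475
  van 3: 300 + 150 + 50 = 500
  van 4: 300 + 125 = 425
  van 5: 275 + 100 = 375
This matches the lower bound, so 5 is optimal.

5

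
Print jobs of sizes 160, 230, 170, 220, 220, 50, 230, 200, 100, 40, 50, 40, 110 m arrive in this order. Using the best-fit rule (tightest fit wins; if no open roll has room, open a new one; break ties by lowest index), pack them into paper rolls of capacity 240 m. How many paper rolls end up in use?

9

  160 → roll 1 (new)  [load 160/240]
  230 → roll 2 (new)  [load 230/240]
  170 → roll 3 (new)  [load 170/240]
  220 → roll 4 (new)  [load 220/240]
  220 → roll 5 (new)  [load 220/240]
  50 → roll 3  [load 220/240]
  230 → roll 6 (new)  [load 230/240]
  200 → roll 7 (new)  [load 200/240]
  100 → roll 8 (new)  [load 100/240]
  40 → roll 7  [load 240/240]
  50 → roll 1  [load 210/240]
  40 → roll 8  [load 140/240]
  110 → roll 9 (new)  [load 110/240]
9 paper rolls opened.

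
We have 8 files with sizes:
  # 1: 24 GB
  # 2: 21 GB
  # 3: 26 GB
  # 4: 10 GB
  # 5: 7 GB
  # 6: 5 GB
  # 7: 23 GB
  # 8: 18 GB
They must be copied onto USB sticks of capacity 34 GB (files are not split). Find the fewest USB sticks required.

5

Total = 26 + 24 + 23 + 21 + 18 + 10 + 7 + 5 = 134 GB.
Lower bound: ⌈134/34⌉ = 4 USB sticks.
Also, 5 files each exceed 17 GB, and no two of those can share a USB stick, so at least 5 USB sticks are needed.
A packing using 5 USB sticks:
  USB stick 1: 26 + 7 = 33
  USB stick 2: 24 + 10 = 34
  USB stick 3: 23 + 5 = 28
  USB stick 4: 21 = 21
  USB stick 5: 18 = 18
This matches the lower bound, so 5 is optimal.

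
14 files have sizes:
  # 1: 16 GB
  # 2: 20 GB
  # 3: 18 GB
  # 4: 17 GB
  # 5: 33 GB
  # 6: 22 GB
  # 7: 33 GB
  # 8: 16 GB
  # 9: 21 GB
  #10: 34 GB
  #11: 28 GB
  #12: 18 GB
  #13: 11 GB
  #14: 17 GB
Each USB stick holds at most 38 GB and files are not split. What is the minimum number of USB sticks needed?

Total = 34 + 33 + 33 + 28 + 22 + 21 + 20 + 18 + 18 + 17 + 17 + 16 + 16 + 11 = 304 GB.
Lower bound: ⌈304/38⌉ = 8 USB sticks.
A packing using 9 USB sticks:
  USB stick 1: 34 = 34
  USB stick 2: 33 = 33
  USB stick 3: 33 = 33
  USB stick 4: 28 = 28
  USB stick 5: 22 + 16 = 38
  USB stick 6: 21 + 17 = 38
  USB stick 7: 20 + 18 = 38
  USB stick 8: 18 + 17 = 35
  USB stick 9: 16 + 11 = 27
No arrangement into 8 USB sticks stays within capacity, so 9 is optimal.

9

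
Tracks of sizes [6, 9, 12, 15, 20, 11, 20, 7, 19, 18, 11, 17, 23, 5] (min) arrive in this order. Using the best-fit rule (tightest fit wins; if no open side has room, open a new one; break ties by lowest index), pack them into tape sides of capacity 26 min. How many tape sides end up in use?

  6 → side 1 (new)  [load 6/26]
  9 → side 1  [load 15/26]
  12 → side 2 (new)  [load 12/26]
  15 → side 3 (new)  [load 15/26]
  20 → side 4 (new)  [load 20/26]
  11 → side 1  [load 26/26]
  20 → side 5 (new)  [load 20/26]
  7 → side 3  [load 22/26]
  19 → side 6 (new)  [load 19/26]
  18 → side 7 (new)  [load 18/26]
  11 → side 2  [load 23/26]
  17 → side 8 (new)  [load 17/26]
  23 → side 9 (new)  [load 23/26]
  5 → side 4  [load 25/26]
9 tape sides opened.

9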